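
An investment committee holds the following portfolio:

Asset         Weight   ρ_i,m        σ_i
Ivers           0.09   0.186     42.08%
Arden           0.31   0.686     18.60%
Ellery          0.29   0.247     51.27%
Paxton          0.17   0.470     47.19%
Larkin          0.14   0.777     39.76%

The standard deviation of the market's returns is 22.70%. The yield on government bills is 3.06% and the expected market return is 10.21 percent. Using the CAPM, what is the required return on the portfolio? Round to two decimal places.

8.23%

β_Ivers = 0.186 × 42.08% / 22.70% = 0.3448
β_Arden = 0.686 × 18.60% / 22.70% = 0.5621
β_Ellery = 0.247 × 51.27% / 22.70% = 0.5579
β_Paxton = 0.470 × 47.19% / 22.70% = 0.9771
β_Larkin = 0.777 × 39.76% / 22.70% = 1.3609
β_P = Σ w_i β_i = 0.09×0.3448 + 0.31×0.5621 + 0.29×0.5579 + 0.17×0.9771 + 0.14×1.3609 = 0.7237
MRP = 10.21% − 3.06% = 7.15%
E(R_P) = R_f + β_P × MRP = 3.06% + 0.7237 × 7.15% = 8.23%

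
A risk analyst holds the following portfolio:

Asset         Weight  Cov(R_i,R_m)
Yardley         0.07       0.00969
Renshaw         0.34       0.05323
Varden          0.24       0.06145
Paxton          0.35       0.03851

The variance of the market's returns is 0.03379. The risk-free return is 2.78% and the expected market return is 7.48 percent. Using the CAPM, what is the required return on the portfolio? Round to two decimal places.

9.32%

β_Yardley = 0.00969 / 0.03379 = 0.2868
β_Renshaw = 0.05323 / 0.03379 = 1.5753
β_Varden = 0.06145 / 0.03379 = 1.8186
β_Paxton = 0.03851 / 0.03379 = 1.1397
β_P = Σ w_i β_i = 0.07×0.2868 + 0.34×1.5753 + 0.24×1.8186 + 0.35×1.1397 = 1.3910
MRP = 7.48% − 2.78% = 4.70%
E(R_P) = R_f + β_P × MRP = 2.78% + 1.3910 × 4.70% = 9.32%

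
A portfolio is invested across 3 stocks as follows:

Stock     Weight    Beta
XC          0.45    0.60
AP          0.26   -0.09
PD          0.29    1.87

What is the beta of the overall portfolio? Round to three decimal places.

β_P = Σ w_i β_i = 0.45×0.60 + 0.26×-0.09 + 0.29×1.87 = 0.7889

0.789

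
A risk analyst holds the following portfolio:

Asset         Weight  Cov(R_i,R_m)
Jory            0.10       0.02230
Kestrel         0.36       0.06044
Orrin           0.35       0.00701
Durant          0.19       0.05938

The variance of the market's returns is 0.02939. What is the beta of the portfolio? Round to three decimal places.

1.284

β_Jory = 0.02230 / 0.02939 = 0.7588
β_Kestrel = 0.06044 / 0.02939 = 2.0565
β_Orrin = 0.00701 / 0.02939 = 0.2385
β_Durant = 0.05938 / 0.02939 = 2.0204
β_P = Σ w_i β_i = 0.10×0.7588 + 0.36×2.0565 + 0.35×0.2385 + 0.19×2.0204 = 1.2836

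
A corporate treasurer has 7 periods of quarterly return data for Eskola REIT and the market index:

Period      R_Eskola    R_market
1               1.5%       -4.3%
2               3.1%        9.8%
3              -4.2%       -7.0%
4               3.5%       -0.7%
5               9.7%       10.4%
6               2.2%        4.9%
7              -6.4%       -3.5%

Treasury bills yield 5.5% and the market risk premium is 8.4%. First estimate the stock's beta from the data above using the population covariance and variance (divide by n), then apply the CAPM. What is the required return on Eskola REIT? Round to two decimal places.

10.39%

Mean R_i = (1.5 + 3.1 − 4.2 + 3.5 + 9.7 + 2.2 − 6.4) / 7 = 1.3429%
Mean R_m = (-4.3 + 9.8 − 7.0 − 0.7 + 10.4 + 4.9 − 3.5) / 7 = 1.3714%
Σ(R_i − R̄_i)(R_m − R̄_m) = 172.0486  ⇒  Cov = 172.0486 / 7 = 24.5784
Σ(R_m − R̄_m)² = 295.2743  ⇒  Var(R_m) = 295.2743 / 7 = 42.1820
β = Cov / Var(R_m) = 24.5784 / 42.1820 = 0.5827
E(R) = R_f + β × MRP = 5.5% + 0.5827 × 8.4% = 10.39%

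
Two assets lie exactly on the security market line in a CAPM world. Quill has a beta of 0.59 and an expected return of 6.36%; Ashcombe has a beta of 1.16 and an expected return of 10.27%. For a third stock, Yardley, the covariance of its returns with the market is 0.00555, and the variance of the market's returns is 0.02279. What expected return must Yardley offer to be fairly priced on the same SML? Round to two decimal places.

3.98%

MRP = (10.27% − 6.36%) / (1.16 − 0.59) = 6.8596%
R_f = 6.36% − 0.59 × 6.8596% = 2.3128%
β_Yardley = Cov / Var(R_m) = 0.00555 / 0.02279 = 0.2435
E(R_Yardley) = R_f + β × MRP = 2.3128% + 0.2435 × 6.8596% = 3.98%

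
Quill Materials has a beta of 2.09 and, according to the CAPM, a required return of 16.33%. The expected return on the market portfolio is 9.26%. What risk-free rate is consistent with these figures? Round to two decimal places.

2.77%

E(R) = R_f + β(E(R_m) − R_f) = R_f(1 − β) + β·E(R_m)
16.33% = R_f × (1 − 2.09) + 2.09 × 9.26%
16.33% = R_f × -1.09 + 19.3534%
R_f = (16.33% − 19.3534%) / -1.09 = 2.77%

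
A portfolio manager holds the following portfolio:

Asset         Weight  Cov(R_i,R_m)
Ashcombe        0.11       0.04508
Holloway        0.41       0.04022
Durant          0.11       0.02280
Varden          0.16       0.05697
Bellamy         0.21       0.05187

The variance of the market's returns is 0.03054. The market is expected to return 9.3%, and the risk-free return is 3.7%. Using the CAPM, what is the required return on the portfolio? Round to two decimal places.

11.76%

β_Ashcombe = 0.04508 / 0.03054 = 1.4761
β_Holloway = 0.04022 / 0.03054 = 1.3170
β_Durant = 0.02280 / 0.03054 = 0.7466
β_Varden = 0.05697 / 0.03054 = 1.8654
β_Bellamy = 0.05187 / 0.03054 = 1.6984
β_P = Σ w_i β_i = 0.11×1.4761 + 0.41×1.3170 + 0.11×0.7466 + 0.16×1.8654 + 0.21×1.6984 = 1.4396
MRP = 9.3% − 3.7% = 5.60%
E(R_P) = R_f + β_P × MRP = 3.7% + 1.4396 × 5.6% = 11.76%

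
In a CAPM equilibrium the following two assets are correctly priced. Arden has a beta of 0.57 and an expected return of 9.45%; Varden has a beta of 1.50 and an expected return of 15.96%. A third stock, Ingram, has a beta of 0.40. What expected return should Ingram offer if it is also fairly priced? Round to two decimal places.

8.26%

MRP (SML slope) = (15.96% − 9.45%) / (1.50 − 0.57) = 6.51% / 0.93 = 7.0000%
R_f (intercept) = 9.45% − 0.57 × 7.0000% = 5.4600%
E(R_Ingram) = R_f + β × MRP = 5.4600% + 0.40 × 7.0000% = 8.26%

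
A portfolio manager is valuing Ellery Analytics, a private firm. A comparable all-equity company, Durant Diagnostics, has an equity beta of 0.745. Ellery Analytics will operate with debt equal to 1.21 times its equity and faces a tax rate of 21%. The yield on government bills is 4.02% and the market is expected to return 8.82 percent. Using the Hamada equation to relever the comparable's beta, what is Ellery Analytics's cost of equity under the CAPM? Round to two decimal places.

11.01%

β_L = β_U × [1 + (1 − t)(D/E)] = 0.745 × [1 + (1 − 0.21) × 1.21]
    = 0.745 × [1 + 0.79 × 1.21] = 0.745 × 1.9559 = 1.4571
MRP = 8.82% − 4.02% = 4.80%
E(R) = R_f + β_L × MRP = 4.02% + 1.4571 × 4.80% = 11.01%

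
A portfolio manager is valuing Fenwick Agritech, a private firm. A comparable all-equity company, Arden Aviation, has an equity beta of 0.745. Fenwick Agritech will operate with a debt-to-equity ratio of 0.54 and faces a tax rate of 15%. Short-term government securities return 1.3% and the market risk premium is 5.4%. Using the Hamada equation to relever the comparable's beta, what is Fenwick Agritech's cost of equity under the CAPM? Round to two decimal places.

β_L = β_U × [1 + (1 − t)(D/E)] = 0.745 × [1 + (1 − 0.15) × 0.54]
    = 0.745 × [1 + 0.85 × 0.54] = 0.745 × 1.4590 = 1.0870
E(R) = R_f + β_L × MRP = 1.3% + 1.0870 × 5.4% = 7.17%

7.17%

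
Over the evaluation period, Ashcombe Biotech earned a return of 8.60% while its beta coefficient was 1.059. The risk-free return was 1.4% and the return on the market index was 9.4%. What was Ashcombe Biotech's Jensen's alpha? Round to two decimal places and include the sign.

Market excess return = 9.4% − 1.4% = 8.00%
CAPM benchmark = R_f + β(R_m − R_f) = 1.4% + 1.059 × 8.0% = 9.8720%
α = actual − benchmark = 8.60% − 9.8720% = -1.27%

-1.27%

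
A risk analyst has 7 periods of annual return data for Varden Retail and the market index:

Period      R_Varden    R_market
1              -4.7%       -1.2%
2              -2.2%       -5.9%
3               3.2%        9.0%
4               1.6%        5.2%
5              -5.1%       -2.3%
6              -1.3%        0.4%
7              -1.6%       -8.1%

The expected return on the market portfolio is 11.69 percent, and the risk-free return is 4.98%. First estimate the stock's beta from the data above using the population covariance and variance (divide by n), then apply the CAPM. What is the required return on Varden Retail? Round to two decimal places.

7.35%

Mean R_i = (-4.7 − 2.2 + 3.2 + 1.6 − 5.1 − 1.3 − 1.6) / 7 = -1.4429%
Mean R_m = (-1.2 − 5.9 + 9.0 + 5.2 − 2.3 + 0.4 − 8.1) / 7 = -0.4143%
Σ(R_i − R̄_i)(R_m − R̄_m) = 75.7257  ⇒  Cov = 75.7257 / 7 = 10.8180
Σ(R_m − R̄_m)² = 214.1486  ⇒  Var(R_m) = 214.1486 / 7 = 30.5927
β = Cov / Var(R_m) = 10.8180 / 30.5927 = 0.3536
MRP = 11.69% − 4.98% = 6.71%
E(R) = R_f + β × MRP = 4.98% + 0.3536 × 6.71% = 7.35%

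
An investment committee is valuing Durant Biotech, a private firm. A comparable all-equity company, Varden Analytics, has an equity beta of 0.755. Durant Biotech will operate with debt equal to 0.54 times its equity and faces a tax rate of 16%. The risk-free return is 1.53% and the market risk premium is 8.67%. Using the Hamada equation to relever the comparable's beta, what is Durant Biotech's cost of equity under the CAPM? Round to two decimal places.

β_L = β_U × [1 + (1 − t)(D/E)] = 0.755 × [1 + (1 − 0.16) × 0.54]
    = 0.755 × [1 + 0.84 × 0.54] = 0.755 × 1.4536 = 1.0975
E(R) = R_f + β_L × MRP = 1.53% + 1.0975 × 8.67% = 11.05%

11.05%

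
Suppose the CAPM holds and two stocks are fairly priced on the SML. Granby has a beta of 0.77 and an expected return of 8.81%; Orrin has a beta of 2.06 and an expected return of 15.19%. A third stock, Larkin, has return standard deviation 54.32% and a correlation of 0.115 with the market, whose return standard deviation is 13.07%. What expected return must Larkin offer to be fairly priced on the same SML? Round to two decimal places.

7.37%

MRP = (15.19% − 8.81%) / (2.06 − 0.77) = 4.9457%
R_f = 8.81% − 0.77 × 4.9457% = 5.0018%
β_Larkin = ρ·σ_i/σ_m = 0.115 × 54.32 / 13.07 = 0.4779
E(R_Larkin) = R_f + β × MRP = 5.0018% + 0.4779 × 4.9457% = 7.37%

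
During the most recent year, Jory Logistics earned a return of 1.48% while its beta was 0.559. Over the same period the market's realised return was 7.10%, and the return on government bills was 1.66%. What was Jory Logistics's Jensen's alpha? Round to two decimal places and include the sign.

Market excess return = 7.10% − 1.66% = 5.44%
CAPM benchmark = R_f + β(R_m − R_f) = 1.66% + 0.559 × 5.44% = 4.70096%
α = actual − benchmark = 1.48% − 4.70096% = -3.22%

-3.22%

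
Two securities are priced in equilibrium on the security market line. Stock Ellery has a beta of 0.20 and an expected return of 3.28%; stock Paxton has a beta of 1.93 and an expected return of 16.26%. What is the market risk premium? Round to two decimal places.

7.50%

Both satisfy E(R) = R_f + β·MRP, so the slope of the SML is
MRP = (16.26% − 3.28%) / (1.93 − 0.20) = 12.98% / 1.73 = 7.5029%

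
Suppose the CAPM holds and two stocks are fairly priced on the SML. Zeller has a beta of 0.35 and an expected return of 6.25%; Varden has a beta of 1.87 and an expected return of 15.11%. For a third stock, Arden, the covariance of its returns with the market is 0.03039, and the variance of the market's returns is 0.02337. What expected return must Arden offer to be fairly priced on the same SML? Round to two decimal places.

MRP = (15.11% − 6.25%) / (1.87 − 0.35) = 5.8289%
R_f = 6.25% − 0.35 × 5.8289% = 4.2099%
β_Arden = Cov / Var(R_m) = 0.03039 / 0.02337 = 1.3004
E(R_Arden) = R_f + β × MRP = 4.2099% + 1.3004 × 5.8289% = 11.79%

11.79%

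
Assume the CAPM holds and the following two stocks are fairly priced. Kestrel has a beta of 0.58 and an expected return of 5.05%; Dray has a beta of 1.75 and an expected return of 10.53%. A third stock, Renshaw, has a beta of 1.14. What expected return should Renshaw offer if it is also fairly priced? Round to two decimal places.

7.67%

MRP (SML slope) = (10.53% − 5.05%) / (1.75 − 0.58) = 5.48% / 1.17 = 4.6838%
R_f (intercept) = 5.05% − 0.58 × 4.6838% = 2.3334%
E(R_Renshaw) = R_f + β × MRP = 2.3334% + 1.14 × 4.6838% = 7.67%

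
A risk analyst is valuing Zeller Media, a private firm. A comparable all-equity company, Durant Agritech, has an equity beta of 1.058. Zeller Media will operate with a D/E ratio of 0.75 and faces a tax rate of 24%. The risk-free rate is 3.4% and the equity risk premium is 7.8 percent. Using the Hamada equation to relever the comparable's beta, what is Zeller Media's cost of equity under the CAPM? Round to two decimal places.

16.36%

β_L = β_U × [1 + (1 − t)(D/E)] = 1.058 × [1 + (1 − 0.24) × 0.75]
    = 1.058 × [1 + 0.76 × 0.75] = 1.058 × 1.5700 = 1.6611
E(R) = R_f + β_L × MRP = 3.4% + 1.6611 × 7.8% = 16.36%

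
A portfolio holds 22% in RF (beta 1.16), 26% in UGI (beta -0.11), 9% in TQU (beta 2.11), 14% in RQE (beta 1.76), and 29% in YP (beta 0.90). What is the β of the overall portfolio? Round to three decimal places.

0.924

β_P = Σ w_i β_i = 0.22×1.16 + 0.26×-0.11 + 0.09×2.11 + 0.14×1.76 + 0.29×0.90 = 0.9239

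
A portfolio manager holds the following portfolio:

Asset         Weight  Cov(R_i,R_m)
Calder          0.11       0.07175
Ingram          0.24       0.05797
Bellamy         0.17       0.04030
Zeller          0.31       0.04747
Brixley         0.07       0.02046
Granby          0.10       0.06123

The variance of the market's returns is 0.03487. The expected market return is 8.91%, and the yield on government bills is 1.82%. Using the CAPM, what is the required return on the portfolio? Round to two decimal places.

12.17%

β_Calder = 0.07175 / 0.03487 = 2.0576
β_Ingram = 0.05797 / 0.03487 = 1.6625
β_Bellamy = 0.04030 / 0.03487 = 1.1557
β_Zeller = 0.04747 / 0.03487 = 1.3613
β_Brixley = 0.02046 / 0.03487 = 0.5868
β_Granby = 0.06123 / 0.03487 = 1.7560
β_P = Σ w_i β_i = 0.11×2.0576 + 0.24×1.6625 + 0.17×1.1557 + 0.31×1.3613 + 0.07×0.5868 + 0.10×1.7560 = 1.4605
MRP = 8.91% − 1.82% = 7.09%
E(R_P) = R_f + β_P × MRP = 1.82% + 1.4605 × 7.09% = 12.17%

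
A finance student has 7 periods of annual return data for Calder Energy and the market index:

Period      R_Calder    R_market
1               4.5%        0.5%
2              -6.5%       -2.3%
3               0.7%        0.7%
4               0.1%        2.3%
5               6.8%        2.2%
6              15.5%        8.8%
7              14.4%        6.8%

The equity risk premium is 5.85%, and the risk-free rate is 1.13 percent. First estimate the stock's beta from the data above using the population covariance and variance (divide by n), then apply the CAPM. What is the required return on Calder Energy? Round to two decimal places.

Mean R_i = (4.5 − 6.5 + 0.7 + 0.1 + 6.8 + 15.5 + 14.4) / 7 = 5.0714%
Mean R_m = (0.5 − 2.3 + 0.7 + 2.3 + 2.2 + 8.8 + 6.8) / 7 = 2.7143%
Σ(R_i − R̄_i)(R_m − R̄_m) = 170.8429  ⇒  Cov = 170.8429 / 7 = 24.4061
Σ(R_m − R̄_m)² = 88.2686  ⇒  Var(R_m) = 88.2686 / 7 = 12.6098
β = Cov / Var(R_m) = 24.4061 / 12.6098 = 1.9355
E(R) = R_f + β × MRP = 1.13% + 1.9355 × 5.85% = 12.45%

12.45%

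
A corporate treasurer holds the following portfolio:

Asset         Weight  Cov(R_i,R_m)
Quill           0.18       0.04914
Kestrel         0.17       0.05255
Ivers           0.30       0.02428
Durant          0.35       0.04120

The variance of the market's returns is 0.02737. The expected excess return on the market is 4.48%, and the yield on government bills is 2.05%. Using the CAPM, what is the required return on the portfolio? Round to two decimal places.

β_Quill = 0.04914 / 0.02737 = 1.7954
β_Kestrel = 0.05255 / 0.02737 = 1.9200
β_Ivers = 0.02428 / 0.02737 = 0.8871
β_Durant = 0.04120 / 0.02737 = 1.5053
β_P = Σ w_i β_i = 0.18×1.7954 + 0.17×1.9200 + 0.30×0.8871 + 0.35×1.5053 = 1.4426
E(R_P) = R_f + β_P × MRP = 2.05% + 1.4426 × 4.48% = 8.51%

8.51%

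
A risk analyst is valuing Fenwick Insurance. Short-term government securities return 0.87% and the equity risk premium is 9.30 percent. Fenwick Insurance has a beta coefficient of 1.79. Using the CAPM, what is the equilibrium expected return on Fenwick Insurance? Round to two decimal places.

17.52%

E(R) = R_f + β × MRP = 0.87% + 1.79 × 9.30% = 17.52%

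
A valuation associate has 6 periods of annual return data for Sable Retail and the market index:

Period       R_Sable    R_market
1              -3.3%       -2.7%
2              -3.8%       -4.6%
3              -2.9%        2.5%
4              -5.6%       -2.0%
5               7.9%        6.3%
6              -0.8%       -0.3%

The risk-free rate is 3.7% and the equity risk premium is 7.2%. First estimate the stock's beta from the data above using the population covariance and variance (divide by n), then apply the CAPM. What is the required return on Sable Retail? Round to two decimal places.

Mean R_i = (-3.3 − 3.8 − 2.9 − 5.6 + 7.9 − 0.8) / 6 = -1.4167%
Mean R_m = (-2.7 − 4.6 + 2.5 − 2.0 + 6.3 − 0.3) / 6 = -0.1333%
Σ(R_i − R̄_i)(R_m − R̄_m) = 79.2167  ⇒  Cov = 79.2167 / 6 = 13.2028
Σ(R_m − R̄_m)² = 78.3733  ⇒  Var(R_m) = 78.3733 / 6 = 13.0622
β = Cov / Var(R_m) = 13.2028 / 13.0622 = 1.0108
E(R) = R_f + β × MRP = 3.7% + 1.0108 × 7.2% = 10.98%

10.98%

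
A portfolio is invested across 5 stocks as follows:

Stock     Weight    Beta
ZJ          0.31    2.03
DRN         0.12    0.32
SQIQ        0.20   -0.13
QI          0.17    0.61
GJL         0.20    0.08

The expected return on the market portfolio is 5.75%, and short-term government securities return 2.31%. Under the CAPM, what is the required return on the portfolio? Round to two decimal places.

4.93%

β_P = Σ w_i β_i = 0.31×2.03 + 0.12×0.32 + 0.20×-0.13 + 0.17×0.61 + 0.20×0.08 = 0.7614
MRP = 5.75% − 2.31% = 3.44%
E(R_P) = R_f + β_P × MRP = 2.31% + 0.7614 × 3.44% = 4.93%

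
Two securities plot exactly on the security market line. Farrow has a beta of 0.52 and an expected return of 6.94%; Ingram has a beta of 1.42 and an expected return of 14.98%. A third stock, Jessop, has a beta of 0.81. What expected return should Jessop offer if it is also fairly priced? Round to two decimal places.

MRP (SML slope) = (14.98% − 6.94%) / (1.42 − 0.52) = 8.04% / 0.90 = 8.9333%
R_f (intercept) = 6.94% − 0.52 × 8.9333% = 2.2947%
E(R_Jessop) = R_f + β × MRP = 2.2947% + 0.81 × 8.9333% = 9.53%

9.53%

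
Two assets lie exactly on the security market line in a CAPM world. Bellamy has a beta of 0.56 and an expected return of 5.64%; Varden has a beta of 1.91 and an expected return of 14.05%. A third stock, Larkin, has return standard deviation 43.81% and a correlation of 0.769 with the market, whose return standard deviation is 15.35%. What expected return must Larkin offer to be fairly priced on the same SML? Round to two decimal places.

MRP = (14.05% − 5.64%) / (1.91 − 0.56) = 6.2296%
R_f = 5.64% − 0.56 × 6.2296% = 2.1514%
β_Larkin = ρ·σ_i/σ_m = 0.769 × 43.81 / 15.35 = 2.1948
E(R_Larkin) = R_f + β × MRP = 2.1514% + 2.1948 × 6.2296% = 15.82%

15.82%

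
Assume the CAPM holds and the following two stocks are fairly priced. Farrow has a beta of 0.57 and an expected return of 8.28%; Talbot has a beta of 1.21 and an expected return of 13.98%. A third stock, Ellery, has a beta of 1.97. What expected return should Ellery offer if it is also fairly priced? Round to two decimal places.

MRP (SML slope) = (13.98% − 8.28%) / (1.21 − 0.57) = 5.70% / 0.64 = 8.9063%
R_f (intercept) = 8.28% − 0.57 × 8.9063% = 3.2034%
E(R_Ellery) = R_f + β × MRP = 3.2034% + 1.97 × 8.9063% = 20.75%

20.75%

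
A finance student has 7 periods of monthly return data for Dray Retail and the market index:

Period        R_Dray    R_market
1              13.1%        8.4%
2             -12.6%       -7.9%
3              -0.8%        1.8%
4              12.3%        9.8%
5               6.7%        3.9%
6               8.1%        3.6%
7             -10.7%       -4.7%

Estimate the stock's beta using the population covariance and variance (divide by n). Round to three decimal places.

1.595

Mean R_i = (13.1 − 12.6 − 0.8 + 12.3 + 6.7 + 8.1 − 10.7) / 7 = 2.3000%
Mean R_m = (8.4 − 7.9 + 1.8 + 9.8 + 3.9 + 3.6 − 4.7) / 7 = 2.1286%
Σ(R_i − R̄_i)(R_m − R̄_m) = 399.9900  ⇒  Cov = 399.9900 / 7 = 57.1414
Σ(R_m − R̄_m)² = 250.7943  ⇒  Var(R_m) = 250.7943 / 7 = 35.8278
β = Cov / Var(R_m) = 57.1414 / 35.8278 = 1.5949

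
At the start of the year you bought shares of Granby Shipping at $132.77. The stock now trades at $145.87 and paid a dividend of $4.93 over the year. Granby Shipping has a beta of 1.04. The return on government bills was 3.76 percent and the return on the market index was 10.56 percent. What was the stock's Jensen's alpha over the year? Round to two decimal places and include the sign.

+2.75%

Realised HPR = (P1 + D1 − P0) / P0 = (145.87 + 4.93 − 132.77) / 132.77 = 18.03 / 132.77 = 13.5799%
MRP = 10.56% − 3.76% = 6.80%
CAPM required = R_f + β·MRP = 3.76% + 1.04 × 6.80% = 10.8320%
α = realised − required = 13.5799% − 10.8320% = +2.75%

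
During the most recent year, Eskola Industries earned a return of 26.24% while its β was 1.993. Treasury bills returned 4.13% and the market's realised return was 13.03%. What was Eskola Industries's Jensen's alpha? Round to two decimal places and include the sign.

Market excess return = 13.03% − 4.13% = 8.90%
CAPM benchmark = R_f + β(R_m − R_f) = 4.13% + 1.993 × 8.90% = 21.86770%
α = actual − benchmark = 26.24% − 21.86770% = +4.37%

+4.37%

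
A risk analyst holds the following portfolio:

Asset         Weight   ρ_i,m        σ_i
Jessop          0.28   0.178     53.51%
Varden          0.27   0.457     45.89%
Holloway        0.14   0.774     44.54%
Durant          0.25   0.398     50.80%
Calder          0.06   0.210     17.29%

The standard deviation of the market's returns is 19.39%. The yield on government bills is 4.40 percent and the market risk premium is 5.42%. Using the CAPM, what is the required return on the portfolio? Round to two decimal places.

β_Jessop = 0.178 × 53.51% / 19.39% = 0.4912
β_Varden = 0.457 × 45.89% / 19.39% = 1.0816
β_Holloway = 0.774 × 44.54% / 19.39% = 1.7779
β_Durant = 0.398 × 50.80% / 19.39% = 1.0427
β_Calder = 0.210 × 17.29% / 19.39% = 0.1873
β_P = Σ w_i β_i = 0.28×0.4912 + 0.27×1.0816 + 0.14×1.7779 + 0.25×1.0427 + 0.06×0.1873 = 0.9504
E(R_P) = R_f + β_P × MRP = 4.40% + 0.9504 × 5.42% = 9.55%

9.55%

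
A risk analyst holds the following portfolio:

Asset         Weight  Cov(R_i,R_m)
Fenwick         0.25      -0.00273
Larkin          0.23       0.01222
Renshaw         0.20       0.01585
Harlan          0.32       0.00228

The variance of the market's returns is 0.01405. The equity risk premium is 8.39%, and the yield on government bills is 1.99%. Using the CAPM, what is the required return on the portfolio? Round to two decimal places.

5.59%

β_Fenwick = -0.00273 / 0.01405 = -0.1943
β_Larkin = 0.01222 / 0.01405 = 0.8698
β_Renshaw = 0.01585 / 0.01405 = 1.1281
β_Harlan = 0.00228 / 0.01405 = 0.1623
β_P = Σ w_i β_i = 0.25×-0.1943 + 0.23×0.8698 + 0.20×1.1281 + 0.32×0.1623 = 0.4290
E(R_P) = R_f + β_P × MRP = 1.99% + 0.4290 × 8.39% = 5.59%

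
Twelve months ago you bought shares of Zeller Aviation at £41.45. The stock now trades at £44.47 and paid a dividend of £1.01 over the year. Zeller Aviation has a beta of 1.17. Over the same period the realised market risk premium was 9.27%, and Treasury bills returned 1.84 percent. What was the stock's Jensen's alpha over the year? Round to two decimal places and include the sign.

Realised HPR = (P1 + D1 − P0) / P0 = (44.47 + 1.01 − 41.45) / 41.45 = 4.03 / 41.45 = 9.7226%
CAPM required = R_f + β·MRP = 1.84% + 1.17 × 9.27% = 12.6859%
α = realised − required = 9.7226% − 12.6859% = -2.96%

-2.96%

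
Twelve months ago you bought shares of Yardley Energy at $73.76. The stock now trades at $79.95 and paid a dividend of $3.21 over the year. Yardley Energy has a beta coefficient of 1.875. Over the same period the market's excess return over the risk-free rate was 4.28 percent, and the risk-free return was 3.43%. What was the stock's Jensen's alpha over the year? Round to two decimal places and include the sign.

Realised HPR = (P1 + D1 − P0) / P0 = (79.95 + 3.21 − 73.76) / 73.76 = 9.40 / 73.76 = 12.7440%
CAPM required = R_f + β·MRP = 3.43% + 1.875 × 4.28% = 11.45500%
α = realised − required = 12.7440% − 11.45500% = +1.29%

+1.29%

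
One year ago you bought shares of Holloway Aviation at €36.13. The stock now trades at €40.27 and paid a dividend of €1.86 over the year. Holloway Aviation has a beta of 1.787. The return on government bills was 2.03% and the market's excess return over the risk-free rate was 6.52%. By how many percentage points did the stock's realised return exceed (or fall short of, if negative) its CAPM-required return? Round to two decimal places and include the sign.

Realised HPR = (P1 + D1 − P0) / P0 = (40.27 + 1.86 − 36.13) / 36.13 = 6.00 / 36.13 = 16.6067%
CAPM required = R_f + β·MRP = 2.03% + 1.787 × 6.52% = 13.68124%
α = realised − required = 16.6067% − 13.68124% = +2.93%

+2.93%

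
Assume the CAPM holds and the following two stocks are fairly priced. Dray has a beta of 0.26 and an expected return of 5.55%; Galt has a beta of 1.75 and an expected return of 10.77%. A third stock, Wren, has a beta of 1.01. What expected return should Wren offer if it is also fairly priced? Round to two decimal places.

MRP (SML slope) = (10.77% − 5.55%) / (1.75 − 0.26) = 5.22% / 1.49 = 3.5034%
R_f (intercept) = 5.55% − 0.26 × 3.5034% = 4.6391%
E(R_Wren) = R_f + β × MRP = 4.6391% + 1.01 × 3.5034% = 8.18%

8.18%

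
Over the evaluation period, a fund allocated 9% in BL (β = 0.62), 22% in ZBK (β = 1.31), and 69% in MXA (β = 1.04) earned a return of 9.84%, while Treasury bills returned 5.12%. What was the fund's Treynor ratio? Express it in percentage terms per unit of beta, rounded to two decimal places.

β_P = 0.09×0.62 + 0.22×1.31 + 0.69×1.04 = 1.0616
Treynor = (R_P − R_f) / β_P = (9.84% − 5.12%) / 1.0616 = 4.72% / 1.0616 = 4.45%

4.45%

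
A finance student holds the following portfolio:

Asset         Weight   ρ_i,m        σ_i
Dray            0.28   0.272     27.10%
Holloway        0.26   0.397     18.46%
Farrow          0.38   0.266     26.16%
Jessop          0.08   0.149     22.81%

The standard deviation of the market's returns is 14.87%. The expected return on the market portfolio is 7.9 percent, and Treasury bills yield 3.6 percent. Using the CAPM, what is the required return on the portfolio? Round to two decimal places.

5.59%

β_Dray = 0.272 × 27.10% / 14.87% = 0.4957
β_Holloway = 0.397 × 18.46% / 14.87% = 0.4928
β_Farrow = 0.266 × 26.16% / 14.87% = 0.4680
β_Jessop = 0.149 × 22.81% / 14.87% = 0.2286
β_P = Σ w_i β_i = 0.28×0.4957 + 0.26×0.4928 + 0.38×0.4680 + 0.08×0.2286 = 0.4631
MRP = 7.9% − 3.6% = 4.30%
E(R_P) = R_f + β_P × MRP = 3.6% + 0.4631 × 4.3% = 5.59%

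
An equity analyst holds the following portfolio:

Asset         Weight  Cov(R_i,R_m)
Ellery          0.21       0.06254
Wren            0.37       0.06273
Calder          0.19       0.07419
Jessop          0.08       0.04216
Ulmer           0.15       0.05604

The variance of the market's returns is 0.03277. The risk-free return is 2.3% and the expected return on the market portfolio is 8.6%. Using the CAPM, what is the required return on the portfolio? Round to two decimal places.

β_Ellery = 0.06254 / 0.03277 = 1.9085
β_Wren = 0.06273 / 0.03277 = 1.9143
β_Calder = 0.07419 / 0.03277 = 2.2640
β_Jessop = 0.04216 / 0.03277 = 1.2865
β_Ulmer = 0.05604 / 0.03277 = 1.7101
β_P = Σ w_i β_i = 0.21×1.9085 + 0.37×1.9143 + 0.19×2.2640 + 0.08×1.2865 + 0.15×1.7101 = 1.8987
MRP = 8.6% − 2.3% = 6.30%
E(R_P) = R_f + β_P × MRP = 2.3% + 1.8987 × 6.3% = 14.26%

14.26%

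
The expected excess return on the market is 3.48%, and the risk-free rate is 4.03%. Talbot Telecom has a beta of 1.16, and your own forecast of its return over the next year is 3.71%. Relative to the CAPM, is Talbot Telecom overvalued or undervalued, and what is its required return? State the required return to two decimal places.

Overvalued; required return 8.07%

Required return = R_f + β·MRP = 4.03% + 1.16 × 3.48% = 8.07%
Forecast 3.71% < required 8.07% → the stock plots below the SML → overvalued.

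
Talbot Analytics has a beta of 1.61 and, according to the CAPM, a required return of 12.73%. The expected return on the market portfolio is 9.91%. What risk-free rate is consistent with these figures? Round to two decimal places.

5.29%

E(R) = R_f + β(E(R_m) − R_f) = R_f(1 − β) + β·E(R_m)
12.73% = R_f × (1 − 1.61) + 1.61 × 9.91%
12.73% = R_f × -0.61 + 15.9551%
R_f = (12.73% − 15.9551%) / -0.61 = 5.29%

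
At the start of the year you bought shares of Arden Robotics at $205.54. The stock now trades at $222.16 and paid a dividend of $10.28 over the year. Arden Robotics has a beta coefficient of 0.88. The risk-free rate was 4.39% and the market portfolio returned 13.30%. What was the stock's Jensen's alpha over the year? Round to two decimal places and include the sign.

Realised HPR = (P1 + D1 − P0) / P0 = (222.16 + 10.28 − 205.54) / 205.54 = 26.90 / 205.54 = 13.0875%
MRP = 13.30% − 4.39% = 8.91%
CAPM required = R_f + β·MRP = 4.39% + 0.88 × 8.91% = 12.2308%
α = realised − required = 13.0875% − 12.2308% = +0.86%

+0.86%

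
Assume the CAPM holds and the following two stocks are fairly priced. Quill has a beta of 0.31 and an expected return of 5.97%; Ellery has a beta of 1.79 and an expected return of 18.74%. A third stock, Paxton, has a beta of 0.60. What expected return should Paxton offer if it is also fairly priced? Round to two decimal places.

MRP (SML slope) = (18.74% − 5.97%) / (1.79 − 0.31) = 12.77% / 1.48 = 8.6284%
R_f (intercept) = 5.97% − 0.31 × 8.6284% = 3.2952%
E(R_Paxton) = R_f + β × MRP = 3.2952% + 0.60 × 8.6284% = 8.47%

8.47%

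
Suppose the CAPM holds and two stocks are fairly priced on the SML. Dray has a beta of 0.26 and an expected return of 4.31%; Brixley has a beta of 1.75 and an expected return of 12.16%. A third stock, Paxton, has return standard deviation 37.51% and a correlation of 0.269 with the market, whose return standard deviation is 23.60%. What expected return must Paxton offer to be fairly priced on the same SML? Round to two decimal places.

5.19%

MRP = (12.16% − 4.31%) / (1.75 − 0.26) = 5.2685%
R_f = 4.31% − 0.26 × 5.2685% = 2.9402%
β_Paxton = ρ·σ_i/σ_m = 0.269 × 37.51 / 23.60 = 0.4276
E(R_Paxton) = R_f + β × MRP = 2.9402% + 0.4276 × 5.2685% = 5.19%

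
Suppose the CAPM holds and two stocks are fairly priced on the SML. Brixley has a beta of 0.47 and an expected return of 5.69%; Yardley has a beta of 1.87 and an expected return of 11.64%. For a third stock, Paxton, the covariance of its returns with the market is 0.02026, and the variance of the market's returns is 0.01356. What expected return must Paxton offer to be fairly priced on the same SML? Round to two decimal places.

MRP = (11.64% − 5.69%) / (1.87 − 0.47) = 4.2500%
R_f = 5.69% − 0.47 × 4.2500% = 3.6925%
β_Paxton = Cov / Var(R_m) = 0.02026 / 0.01356 = 1.4941
E(R_Paxton) = R_f + β × MRP = 3.6925% + 1.4941 × 4.2500% = 10.04%

10.04%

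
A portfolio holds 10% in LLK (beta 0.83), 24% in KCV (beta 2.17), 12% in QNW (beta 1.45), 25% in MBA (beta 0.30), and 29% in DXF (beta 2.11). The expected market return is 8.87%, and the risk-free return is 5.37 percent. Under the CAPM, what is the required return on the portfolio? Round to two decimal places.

β_P = Σ w_i β_i = 0.10×0.83 + 0.24×2.17 + 0.12×1.45 + 0.25×0.30 + 0.29×2.11 = 1.4647
MRP = 8.87% − 5.37% = 3.50%
E(R_P) = R_f + β_P × MRP = 5.37% + 1.4647 × 3.50% = 10.50%

10.50%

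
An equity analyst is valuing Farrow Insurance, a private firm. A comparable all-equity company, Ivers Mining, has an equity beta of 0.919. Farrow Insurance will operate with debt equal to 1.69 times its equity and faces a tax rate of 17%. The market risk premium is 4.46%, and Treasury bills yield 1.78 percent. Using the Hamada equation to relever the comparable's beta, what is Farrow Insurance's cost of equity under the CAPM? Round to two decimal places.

β_L = β_U × [1 + (1 − t)(D/E)] = 0.919 × [1 + (1 − 0.17) × 1.69]
    = 0.919 × [1 + 0.83 × 1.69] = 0.919 × 2.4027 = 2.2081
E(R) = R_f + β_L × MRP = 1.78% + 2.2081 × 4.46% = 11.63%

11.63%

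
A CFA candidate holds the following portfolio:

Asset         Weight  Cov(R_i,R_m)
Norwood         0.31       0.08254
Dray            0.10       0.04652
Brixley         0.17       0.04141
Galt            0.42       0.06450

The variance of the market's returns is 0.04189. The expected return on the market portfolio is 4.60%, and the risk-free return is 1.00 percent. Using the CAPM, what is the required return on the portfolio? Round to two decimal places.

β_Norwood = 0.08254 / 0.04189 = 1.9704
β_Dray = 0.04652 / 0.04189 = 1.1105
β_Brixley = 0.04141 / 0.04189 = 0.9885
β_Galt = 0.06450 / 0.04189 = 1.5397
β_P = Σ w_i β_i = 0.31×1.9704 + 0.10×1.1105 + 0.17×0.9885 + 0.42×1.5397 = 1.5366
MRP = 4.60% − 1.00% = 3.60%
E(R_P) = R_f + β_P × MRP = 1.00% + 1.5366 × 3.60% = 6.53%

6.53%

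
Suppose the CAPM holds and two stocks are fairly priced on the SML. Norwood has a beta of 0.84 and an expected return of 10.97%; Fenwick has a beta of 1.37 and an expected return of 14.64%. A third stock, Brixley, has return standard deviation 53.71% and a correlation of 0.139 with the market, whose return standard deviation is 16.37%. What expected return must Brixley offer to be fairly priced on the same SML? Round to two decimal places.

MRP = (14.64% − 10.97%) / (1.37 − 0.84) = 6.9245%
R_f = 10.97% − 0.84 × 6.9245% = 5.1534%
β_Brixley = ρ·σ_i/σ_m = 0.139 × 53.71 / 16.37 = 0.4561
E(R_Brixley) = R_f + β × MRP = 5.1534% + 0.4561 × 6.9245% = 8.31%

8.31%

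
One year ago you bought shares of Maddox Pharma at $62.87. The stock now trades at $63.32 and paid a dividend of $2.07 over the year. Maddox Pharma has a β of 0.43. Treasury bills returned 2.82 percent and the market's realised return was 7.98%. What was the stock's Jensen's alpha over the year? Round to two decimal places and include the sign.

Realised HPR = (P1 + D1 − P0) / P0 = (63.32 + 2.07 − 62.87) / 62.87 = 2.52 / 62.87 = 4.0083%
MRP = 7.98% − 2.82% = 5.16%
CAPM required = R_f + β·MRP = 2.82% + 0.43 × 5.16% = 5.0388%
α = realised − required = 4.0083% − 5.0388% = -1.03%

-1.03%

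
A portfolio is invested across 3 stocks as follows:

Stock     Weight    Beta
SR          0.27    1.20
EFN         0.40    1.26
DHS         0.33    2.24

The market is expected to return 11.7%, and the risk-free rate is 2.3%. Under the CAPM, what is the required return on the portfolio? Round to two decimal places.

17.03%

β_P = Σ w_i β_i = 0.27×1.20 + 0.40×1.26 + 0.33×2.24 = 1.5672
MRP = 11.7% − 2.3% = 9.40%
E(R_P) = R_f + β_P × MRP = 2.3% + 1.5672 × 9.4% = 17.03%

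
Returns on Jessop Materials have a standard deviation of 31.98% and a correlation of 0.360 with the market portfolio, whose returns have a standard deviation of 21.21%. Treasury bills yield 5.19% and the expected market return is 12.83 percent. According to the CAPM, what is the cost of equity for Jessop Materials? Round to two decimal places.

β = ρ × σ_i / σ_m = 0.360 × 31.98% / 21.21% = 0.5428
MRP = 12.83% − 5.19% = 7.64%
E(R) = 5.19% + 0.5428 × 7.64% = 9.34%

9.34%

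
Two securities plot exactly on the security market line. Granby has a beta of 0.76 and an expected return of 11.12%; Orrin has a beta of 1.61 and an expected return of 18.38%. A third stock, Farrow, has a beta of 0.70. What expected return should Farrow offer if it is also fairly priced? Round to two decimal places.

MRP (SML slope) = (18.38% − 11.12%) / (1.61 − 0.76) = 7.26% / 0.85 = 8.5412%
R_f (intercept) = 11.12% − 0.76 × 8.5412% = 4.6287%
E(R_Farrow) = R_f + β × MRP = 4.6287% + 0.70 × 8.5412% = 10.61%

10.61%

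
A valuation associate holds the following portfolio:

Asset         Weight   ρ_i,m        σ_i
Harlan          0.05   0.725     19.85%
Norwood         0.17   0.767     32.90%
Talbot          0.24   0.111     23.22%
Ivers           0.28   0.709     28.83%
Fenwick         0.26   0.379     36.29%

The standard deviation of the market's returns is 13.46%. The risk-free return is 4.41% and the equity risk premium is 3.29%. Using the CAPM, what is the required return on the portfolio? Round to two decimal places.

β_Harlan = 0.725 × 19.85% / 13.46% = 1.0692
β_Norwood = 0.767 × 32.90% / 13.46% = 1.8748
β_Talbot = 0.111 × 23.22% / 13.46% = 0.1915
β_Ivers = 0.709 × 28.83% / 13.46% = 1.5186
β_Fenwick = 0.379 × 36.29% / 13.46% = 1.0218
β_P = Σ w_i β_i = 0.05×1.0692 + 0.17×1.8748 + 0.24×0.1915 + 0.28×1.5186 + 0.26×1.0218 = 1.1090
E(R_P) = R_f + β_P × MRP = 4.41% + 1.1090 × 3.29% = 8.06%

8.06%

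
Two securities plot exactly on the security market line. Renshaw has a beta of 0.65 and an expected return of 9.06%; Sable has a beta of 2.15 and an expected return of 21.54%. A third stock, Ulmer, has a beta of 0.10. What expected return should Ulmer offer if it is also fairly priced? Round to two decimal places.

4.48%

MRP (SML slope) = (21.54% − 9.06%) / (2.15 − 0.65) = 12.48% / 1.50 = 8.3200%
R_f (intercept) = 9.06% − 0.65 × 8.3200% = 3.6520%
E(R_Ulmer) = R_f + β × MRP = 3.6520% + 0.10 × 8.3200% = 4.48%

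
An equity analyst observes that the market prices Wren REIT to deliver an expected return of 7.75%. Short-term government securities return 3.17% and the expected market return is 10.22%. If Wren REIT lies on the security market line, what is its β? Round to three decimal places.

MRP = 10.22% − 3.17% = 7.05%
β = (E(R) − R_f) / MRP = (7.75% − 3.17%) / 7.05% = 4.58% / 7.05% = 0.650

0.650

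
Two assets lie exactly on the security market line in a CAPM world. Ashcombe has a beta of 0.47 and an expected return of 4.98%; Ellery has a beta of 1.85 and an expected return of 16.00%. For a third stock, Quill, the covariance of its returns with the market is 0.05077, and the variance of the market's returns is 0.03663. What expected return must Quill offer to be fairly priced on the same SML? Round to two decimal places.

MRP = (16.00% − 4.98%) / (1.85 − 0.47) = 7.9855%
R_f = 4.98% − 0.47 × 7.9855% = 1.2268%
β_Quill = Cov / Var(R_m) = 0.05077 / 0.03663 = 1.3860
E(R_Quill) = R_f + β × MRP = 1.2268% + 1.3860 × 7.9855% = 12.29%

12.29%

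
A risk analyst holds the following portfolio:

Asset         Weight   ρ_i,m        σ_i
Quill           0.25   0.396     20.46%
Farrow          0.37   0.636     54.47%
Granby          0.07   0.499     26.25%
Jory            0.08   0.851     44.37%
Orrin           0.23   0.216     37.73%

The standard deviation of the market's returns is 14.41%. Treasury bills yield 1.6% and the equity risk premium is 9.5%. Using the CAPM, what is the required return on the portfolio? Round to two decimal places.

β_Quill = 0.396 × 20.46% / 14.41% = 0.5623
β_Farrow = 0.636 × 54.47% / 14.41% = 2.4041
β_Granby = 0.499 × 26.25% / 14.41% = 0.9090
β_Jory = 0.851 × 44.37% / 14.41% = 2.6203
β_Orrin = 0.216 × 37.73% / 14.41% = 0.5656
β_P = Σ w_i β_i = 0.25×0.5623 + 0.37×2.4041 + 0.07×0.9090 + 0.08×2.6203 + 0.23×0.5656 = 1.4334
E(R_P) = R_f + β_P × MRP = 1.6% + 1.4334 × 9.5% = 15.22%

15.22%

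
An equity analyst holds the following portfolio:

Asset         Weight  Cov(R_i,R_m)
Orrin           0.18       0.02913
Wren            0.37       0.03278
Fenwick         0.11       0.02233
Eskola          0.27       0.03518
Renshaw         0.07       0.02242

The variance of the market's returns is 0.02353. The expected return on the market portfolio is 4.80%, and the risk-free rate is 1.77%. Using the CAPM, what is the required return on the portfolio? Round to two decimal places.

β_Orrin = 0.02913 / 0.02353 = 1.2380
β_Wren = 0.03278 / 0.02353 = 1.3931
β_Fenwick = 0.02233 / 0.02353 = 0.9490
β_Eskola = 0.03518 / 0.02353 = 1.4951
β_Renshaw = 0.02242 / 0.02353 = 0.9528
β_P = Σ w_i β_i = 0.18×1.2380 + 0.37×1.3931 + 0.11×0.9490 + 0.27×1.4951 + 0.07×0.9528 = 1.3131
MRP = 4.80% − 1.77% = 3.03%
E(R_P) = R_f + β_P × MRP = 1.77% + 1.3131 × 3.03% = 5.75%

5.75%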